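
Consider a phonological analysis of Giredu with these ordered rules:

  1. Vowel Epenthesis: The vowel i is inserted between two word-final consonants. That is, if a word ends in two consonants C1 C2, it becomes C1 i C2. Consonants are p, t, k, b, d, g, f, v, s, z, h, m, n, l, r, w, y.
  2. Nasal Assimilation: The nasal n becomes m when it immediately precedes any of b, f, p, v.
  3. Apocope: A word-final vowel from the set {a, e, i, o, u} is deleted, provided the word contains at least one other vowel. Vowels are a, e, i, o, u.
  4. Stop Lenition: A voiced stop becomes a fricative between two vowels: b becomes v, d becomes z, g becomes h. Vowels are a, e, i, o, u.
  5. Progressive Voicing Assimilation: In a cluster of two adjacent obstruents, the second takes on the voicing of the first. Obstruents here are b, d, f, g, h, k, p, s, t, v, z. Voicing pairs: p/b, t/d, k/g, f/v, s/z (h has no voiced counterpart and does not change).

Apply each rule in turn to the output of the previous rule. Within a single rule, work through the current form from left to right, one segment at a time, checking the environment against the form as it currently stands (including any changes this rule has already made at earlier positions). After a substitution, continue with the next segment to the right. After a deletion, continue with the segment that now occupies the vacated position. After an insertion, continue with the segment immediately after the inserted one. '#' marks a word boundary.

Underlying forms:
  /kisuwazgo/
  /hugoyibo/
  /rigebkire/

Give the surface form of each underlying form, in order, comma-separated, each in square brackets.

/kisuwazgo/:
  1 Vowel Epenthesis: no change — [kisuwazgo]
  2 Nasal Assimilation: no change — [kisuwazgo]
  3 Apocope: [kisuwazgo] → [kisuwazg]
  4 Stop Lenition: no change — [kisuwazg]
  5 Progressive Voicing Assimilation: no change — [kisuwazg]
/hugoyibo/:
  1 Vowel Epenthesis: no change — [hugoyibo]
  2 Nasal Assimilation: no change — [hugoyibo]
  3 Apocope: [hugoyibo] → [hugoyib]
  4 Stop Lenition: [hugoyib] → [huhoyib]
  5 Progressive Voicing Assimilation: no change — [huhoyib]
/rigebkire/:
  1 Vowel Epenthesis: no change — [rigebkire]
  2 Nasal Assimilation: no change — [rigebkire]
  3 Apocope: [rigebkire] → [rigebkir]
  4 Stop Lenition: [rigebkir] → [rihebkir]
  5 Progressive Voicing Assimilation: [rihebkir] → [rihebgir]

[kisuwazg], [huhoyib], [rihebgir]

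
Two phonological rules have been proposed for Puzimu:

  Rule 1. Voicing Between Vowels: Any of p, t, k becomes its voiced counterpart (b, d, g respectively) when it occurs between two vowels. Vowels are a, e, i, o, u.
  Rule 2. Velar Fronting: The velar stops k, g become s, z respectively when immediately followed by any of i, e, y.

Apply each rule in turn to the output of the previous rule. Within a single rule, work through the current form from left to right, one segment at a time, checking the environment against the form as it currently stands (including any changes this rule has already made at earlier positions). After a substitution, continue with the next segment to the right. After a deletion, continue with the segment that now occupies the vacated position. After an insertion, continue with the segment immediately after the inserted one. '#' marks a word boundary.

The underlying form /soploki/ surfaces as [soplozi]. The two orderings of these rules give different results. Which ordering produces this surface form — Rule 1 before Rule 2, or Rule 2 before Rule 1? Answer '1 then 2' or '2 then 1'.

1 then 2

Order 1 then 2:
  1 Voicing Between Vowels: [soploki] → [soplogi]
  2 Velar Fronting: [soplogi] → [soplozi]
  result: [soplozi]
Order 2 then 1:
  2 Velar Fronting: [soploki] → [soplosi]
  1 Voicing Between Vowels: no change — [soplosi]
  result: [soplosi]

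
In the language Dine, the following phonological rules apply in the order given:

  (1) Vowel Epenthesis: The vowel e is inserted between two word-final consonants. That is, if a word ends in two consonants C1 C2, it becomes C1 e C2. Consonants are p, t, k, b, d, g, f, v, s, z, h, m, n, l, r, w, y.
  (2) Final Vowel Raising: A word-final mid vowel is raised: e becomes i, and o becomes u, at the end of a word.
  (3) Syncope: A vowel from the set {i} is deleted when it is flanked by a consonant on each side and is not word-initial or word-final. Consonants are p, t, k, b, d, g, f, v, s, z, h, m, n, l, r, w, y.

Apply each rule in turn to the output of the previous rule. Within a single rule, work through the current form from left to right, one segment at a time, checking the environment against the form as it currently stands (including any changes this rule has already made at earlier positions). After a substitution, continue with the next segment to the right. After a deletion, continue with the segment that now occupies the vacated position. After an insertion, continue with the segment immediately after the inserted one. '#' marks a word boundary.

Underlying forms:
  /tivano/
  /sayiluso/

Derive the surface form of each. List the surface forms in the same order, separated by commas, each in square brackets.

/tivano/:
  (1) Vowel Epenthesis: no change — [tivano]
  (2) Final Vowel Raising: [tivano] → [tivanu]
  (3) Syncope: [tivanu] → [tvanu]
/sayiluso/:
  (1) Vowel Epenthesis: no change — [sayiluso]
  (2) Final Vowel Raising: [sayiluso] → [sayilusu]
  (3) Syncope: [sayilusu] → [saylusu]

[tvanu], [saylusu]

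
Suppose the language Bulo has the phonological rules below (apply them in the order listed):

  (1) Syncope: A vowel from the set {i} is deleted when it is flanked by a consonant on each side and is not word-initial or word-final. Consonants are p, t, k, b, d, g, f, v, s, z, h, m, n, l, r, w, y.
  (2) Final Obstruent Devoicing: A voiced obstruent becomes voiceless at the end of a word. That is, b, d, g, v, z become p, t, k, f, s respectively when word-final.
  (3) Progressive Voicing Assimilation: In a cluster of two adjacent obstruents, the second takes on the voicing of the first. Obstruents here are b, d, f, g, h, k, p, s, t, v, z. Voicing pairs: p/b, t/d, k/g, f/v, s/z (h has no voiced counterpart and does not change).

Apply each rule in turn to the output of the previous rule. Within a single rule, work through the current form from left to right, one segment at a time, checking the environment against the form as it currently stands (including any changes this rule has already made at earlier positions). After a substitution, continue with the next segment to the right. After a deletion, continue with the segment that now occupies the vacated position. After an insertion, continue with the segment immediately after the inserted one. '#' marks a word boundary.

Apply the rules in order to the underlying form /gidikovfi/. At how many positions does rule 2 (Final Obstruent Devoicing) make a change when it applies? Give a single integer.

0

(1) Syncope: [gidikovfi] → [gdkovfi]
(2) Final Obstruent Devoicing: no change — [gdkovfi]
(3) Progressive Voicing Assimilation: [gdkovfi] → [gdgovvi]
Rule 2 changed 0 position(s).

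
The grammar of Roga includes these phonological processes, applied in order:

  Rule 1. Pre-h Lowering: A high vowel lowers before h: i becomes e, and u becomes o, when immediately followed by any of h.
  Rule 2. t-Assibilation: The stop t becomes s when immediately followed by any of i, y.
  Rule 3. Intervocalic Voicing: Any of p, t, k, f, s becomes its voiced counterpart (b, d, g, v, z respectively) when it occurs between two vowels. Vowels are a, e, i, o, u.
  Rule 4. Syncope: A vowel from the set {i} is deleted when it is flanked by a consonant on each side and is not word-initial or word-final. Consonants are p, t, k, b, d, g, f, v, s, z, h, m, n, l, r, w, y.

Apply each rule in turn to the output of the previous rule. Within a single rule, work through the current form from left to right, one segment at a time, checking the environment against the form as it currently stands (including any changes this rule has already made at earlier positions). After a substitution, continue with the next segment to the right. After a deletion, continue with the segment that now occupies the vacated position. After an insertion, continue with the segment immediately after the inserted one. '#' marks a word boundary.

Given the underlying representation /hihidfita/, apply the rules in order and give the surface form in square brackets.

[hehdfda]

Rule 1 Pre-h Lowering: [hihidfita] → [hehidfita]
Rule 2 t-Assibilation: no change — [hehidfita]
Rule 3 Intervocalic Voicing: [hehidfita] → [hehidfida]
Rule 4 Syncope: [hehidfida] → [hehdfda]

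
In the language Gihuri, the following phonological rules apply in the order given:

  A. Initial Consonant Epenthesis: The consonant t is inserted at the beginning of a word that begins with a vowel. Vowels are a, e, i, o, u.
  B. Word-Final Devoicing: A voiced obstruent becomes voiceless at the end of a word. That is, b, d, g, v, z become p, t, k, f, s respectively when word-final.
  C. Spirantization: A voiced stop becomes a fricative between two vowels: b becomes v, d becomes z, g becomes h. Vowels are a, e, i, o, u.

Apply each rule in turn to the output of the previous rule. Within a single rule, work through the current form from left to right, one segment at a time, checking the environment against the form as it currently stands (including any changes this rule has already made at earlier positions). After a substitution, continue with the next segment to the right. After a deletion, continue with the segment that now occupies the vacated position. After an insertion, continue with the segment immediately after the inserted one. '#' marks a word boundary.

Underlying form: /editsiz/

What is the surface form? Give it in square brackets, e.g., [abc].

A Initial Consonant Epenthesis: [editsiz] → [teditsiz]
B Word-Final Devoicing: [teditsiz] → [teditsis]
C Spirantization: [teditsis] → [tezitsis]

[tezitsis]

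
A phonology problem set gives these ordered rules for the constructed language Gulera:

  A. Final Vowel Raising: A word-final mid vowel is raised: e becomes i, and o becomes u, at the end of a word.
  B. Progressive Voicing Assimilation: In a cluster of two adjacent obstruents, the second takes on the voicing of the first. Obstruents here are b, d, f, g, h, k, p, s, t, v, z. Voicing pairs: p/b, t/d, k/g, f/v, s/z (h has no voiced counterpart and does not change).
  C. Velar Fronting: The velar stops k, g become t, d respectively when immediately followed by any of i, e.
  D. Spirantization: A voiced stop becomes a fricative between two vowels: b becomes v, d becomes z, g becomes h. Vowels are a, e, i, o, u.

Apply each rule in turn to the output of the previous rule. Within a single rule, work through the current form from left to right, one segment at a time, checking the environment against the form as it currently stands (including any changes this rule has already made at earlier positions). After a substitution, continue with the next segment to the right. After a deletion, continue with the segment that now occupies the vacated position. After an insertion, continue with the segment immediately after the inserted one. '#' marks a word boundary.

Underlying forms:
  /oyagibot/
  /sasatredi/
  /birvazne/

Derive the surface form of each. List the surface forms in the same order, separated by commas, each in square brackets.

/oyagibot/:
  A Final Vowel Raising: no change — [oyagibot]
  B Progressive Voicing Assimilation: no change — [oyagibot]
  C Velar Fronting: [oyagibot] → [oyadibot]
  D Spirantization: [oyadibot] → [oyazivot]
/sasatredi/:
  A Final Vowel Raising: no change — [sasatredi]
  B Progressive Voicing Assimilation: no change — [sasatredi]
  C Velar Fronting: no change — [sasatredi]
  D Spirantization: [sasatredi] → [sasatrezi]
/birvazne/:
  A Final Vowel Raising: [birvazne] → [birvazni]
  B Progressive Voicing Assimilation: no change — [birvazni]
  C Velar Fronting: no change — [birvazni]
  D Spirantization: no change — [birvazni]

[oyazivot], [sasatrezi], [birvazni]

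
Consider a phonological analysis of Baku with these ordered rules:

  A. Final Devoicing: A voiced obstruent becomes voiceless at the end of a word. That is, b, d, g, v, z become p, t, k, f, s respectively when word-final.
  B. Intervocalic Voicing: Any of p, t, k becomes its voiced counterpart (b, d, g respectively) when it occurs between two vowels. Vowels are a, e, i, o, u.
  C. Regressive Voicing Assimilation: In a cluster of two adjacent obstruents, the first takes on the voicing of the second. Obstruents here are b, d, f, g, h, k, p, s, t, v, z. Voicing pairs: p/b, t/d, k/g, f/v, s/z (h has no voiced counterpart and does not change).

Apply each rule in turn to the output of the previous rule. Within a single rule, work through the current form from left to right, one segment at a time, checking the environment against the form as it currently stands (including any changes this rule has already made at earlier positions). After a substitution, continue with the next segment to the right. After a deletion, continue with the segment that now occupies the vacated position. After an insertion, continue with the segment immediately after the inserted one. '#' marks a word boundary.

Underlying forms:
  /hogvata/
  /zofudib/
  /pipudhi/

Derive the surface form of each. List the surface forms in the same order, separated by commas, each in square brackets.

[hogvada], [zofudip], [pibuthi]

/hogvata/:
  A Final Devoicing: no change — [hogvata]
  B Intervocalic Voicing: [hogvata] → [hogvada]
  C Regressive Voicing Assimilation: no change — [hogvada]
/zofudib/:
  A Final Devoicing: [zofudib] → [zofudip]
  B Intervocalic Voicing: no change — [zofudip]
  C Regressive Voicing Assimilation: no change — [zofudip]
/pipudhi/:
  A Final Devoicing: no change — [pipudhi]
  B Intervocalic Voicing: [pipudhi] → [pibudhi]
  C Regressive Voicing Assimilation: [pibudhi] → [pibuthi]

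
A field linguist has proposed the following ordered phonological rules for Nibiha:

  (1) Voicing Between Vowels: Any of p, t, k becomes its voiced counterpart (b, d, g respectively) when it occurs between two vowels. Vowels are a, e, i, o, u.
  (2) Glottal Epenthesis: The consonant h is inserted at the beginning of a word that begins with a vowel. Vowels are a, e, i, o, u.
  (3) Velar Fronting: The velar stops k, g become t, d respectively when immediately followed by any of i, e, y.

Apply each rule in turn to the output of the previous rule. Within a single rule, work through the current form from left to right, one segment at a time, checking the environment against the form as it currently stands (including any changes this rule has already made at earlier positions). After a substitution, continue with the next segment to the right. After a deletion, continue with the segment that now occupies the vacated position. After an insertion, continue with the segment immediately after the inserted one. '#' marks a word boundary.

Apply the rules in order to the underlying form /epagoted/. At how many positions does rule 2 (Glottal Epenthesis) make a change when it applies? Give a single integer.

(1) Voicing Between Vowels: [epagoted] → [ebagoded]
(2) Glottal Epenthesis: [ebagoded] → [hebagoded]
(3) Velar Fronting: no change — [hebagoded]
Rule 2 changed 1 position(s).

1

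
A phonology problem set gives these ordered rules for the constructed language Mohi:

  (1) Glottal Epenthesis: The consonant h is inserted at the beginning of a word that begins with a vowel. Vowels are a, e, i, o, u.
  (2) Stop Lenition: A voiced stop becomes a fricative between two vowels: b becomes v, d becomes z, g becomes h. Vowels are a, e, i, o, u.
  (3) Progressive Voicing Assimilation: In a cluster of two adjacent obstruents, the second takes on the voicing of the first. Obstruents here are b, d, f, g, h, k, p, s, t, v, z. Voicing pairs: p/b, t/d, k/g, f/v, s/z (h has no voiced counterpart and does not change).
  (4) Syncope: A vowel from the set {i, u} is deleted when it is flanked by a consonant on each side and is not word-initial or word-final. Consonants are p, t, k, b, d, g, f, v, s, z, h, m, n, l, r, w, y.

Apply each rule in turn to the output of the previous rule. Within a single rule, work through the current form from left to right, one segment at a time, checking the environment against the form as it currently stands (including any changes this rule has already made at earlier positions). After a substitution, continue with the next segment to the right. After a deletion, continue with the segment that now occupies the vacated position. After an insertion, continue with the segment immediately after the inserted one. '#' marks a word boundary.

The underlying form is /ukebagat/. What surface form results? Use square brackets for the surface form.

(1) Glottal Epenthesis: [ukebagat] → [hukebagat]
(2) Stop Lenition: [hukebagat] → [hukevahat]
(3) Progressive Voicing Assimilation: no change — [hukevahat]
(4) Syncope: [hukevahat] → [hkevahat]

[hkevahat]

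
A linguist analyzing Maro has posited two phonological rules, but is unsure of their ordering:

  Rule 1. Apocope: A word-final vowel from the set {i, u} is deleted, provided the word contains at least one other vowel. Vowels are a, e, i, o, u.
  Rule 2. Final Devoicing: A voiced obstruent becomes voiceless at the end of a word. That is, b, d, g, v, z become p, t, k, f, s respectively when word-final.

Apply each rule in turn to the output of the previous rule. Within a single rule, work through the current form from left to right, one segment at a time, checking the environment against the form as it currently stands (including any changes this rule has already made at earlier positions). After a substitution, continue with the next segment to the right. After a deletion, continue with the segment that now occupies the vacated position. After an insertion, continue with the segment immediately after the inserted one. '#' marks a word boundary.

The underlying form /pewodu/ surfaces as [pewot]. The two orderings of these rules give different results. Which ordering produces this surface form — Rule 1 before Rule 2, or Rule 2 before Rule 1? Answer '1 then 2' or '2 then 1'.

Order 1 then 2:
  1 Apocope: [pewodu] → [pewod]
  2 Final Devoicing: [pewod] → [pewot]
  result: [pewot]
Order 2 then 1:
  2 Final Devoicing: no change — [pewodu]
  1 Apocope: [pewodu] → [pewod]
  result: [pewod]

1 then 2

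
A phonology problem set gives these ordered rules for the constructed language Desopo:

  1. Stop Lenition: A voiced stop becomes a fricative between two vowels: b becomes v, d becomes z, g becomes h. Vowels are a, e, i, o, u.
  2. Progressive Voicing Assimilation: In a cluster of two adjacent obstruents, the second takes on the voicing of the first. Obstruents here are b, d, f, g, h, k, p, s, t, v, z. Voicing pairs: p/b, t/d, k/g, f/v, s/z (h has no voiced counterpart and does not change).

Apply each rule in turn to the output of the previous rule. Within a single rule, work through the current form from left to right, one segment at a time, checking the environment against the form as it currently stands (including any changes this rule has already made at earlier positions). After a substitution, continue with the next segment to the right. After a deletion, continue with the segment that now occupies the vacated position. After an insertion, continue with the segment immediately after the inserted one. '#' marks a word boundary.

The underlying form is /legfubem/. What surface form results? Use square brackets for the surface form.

1 Stop Lenition: [legfubem] → [legfuvem]
2 Progressive Voicing Assimilation: [legfuvem] → [legvuvem]

[legvuvem]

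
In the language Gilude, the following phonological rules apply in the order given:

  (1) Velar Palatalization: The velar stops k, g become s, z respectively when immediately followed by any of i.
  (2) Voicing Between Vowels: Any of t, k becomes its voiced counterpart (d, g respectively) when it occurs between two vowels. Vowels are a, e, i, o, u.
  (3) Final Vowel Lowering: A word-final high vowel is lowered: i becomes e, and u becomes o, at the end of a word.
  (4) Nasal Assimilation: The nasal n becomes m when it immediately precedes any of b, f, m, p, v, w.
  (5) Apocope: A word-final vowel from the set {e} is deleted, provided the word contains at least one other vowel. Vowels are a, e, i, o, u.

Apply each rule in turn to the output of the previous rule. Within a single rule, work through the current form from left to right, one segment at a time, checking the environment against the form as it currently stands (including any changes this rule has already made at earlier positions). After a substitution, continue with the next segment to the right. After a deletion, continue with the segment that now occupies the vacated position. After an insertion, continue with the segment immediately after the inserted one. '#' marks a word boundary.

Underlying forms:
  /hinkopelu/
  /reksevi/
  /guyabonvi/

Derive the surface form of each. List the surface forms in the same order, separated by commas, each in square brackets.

/hinkopelu/:
  (1) Velar Palatalization: no change — [hinkopelu]
  (2) Voicing Between Vowels: no change — [hinkopelu]
  (3) Final Vowel Lowering: [hinkopelu] → [hinkopelo]
  (4) Nasal Assimilation: no change — [hinkopelo]
  (5) Apocope: no change — [hinkopelo]
/reksevi/:
  (1) Velar Palatalization: no change — [reksevi]
  (2) Voicing Between Vowels: no change — [reksevi]
  (3) Final Vowel Lowering: [reksevi] → [rekseve]
  (4) Nasal Assimilation: no change — [rekseve]
  (5) Apocope: [rekseve] → [reksev]
/guyabonvi/:
  (1) Velar Palatalization: no change — [guyabonvi]
  (2) Voicing Between Vowels: no change — [guyabonvi]
  (3) Final Vowel Lowering: [guyabonvi] → [guyabonve]
  (4) Nasal Assimilation: [guyabonve] → [guyabomve]
  (5) Apocope: [guyabomve] → [guyabomv]

[hinkopelo], [reksev], [guyabomv]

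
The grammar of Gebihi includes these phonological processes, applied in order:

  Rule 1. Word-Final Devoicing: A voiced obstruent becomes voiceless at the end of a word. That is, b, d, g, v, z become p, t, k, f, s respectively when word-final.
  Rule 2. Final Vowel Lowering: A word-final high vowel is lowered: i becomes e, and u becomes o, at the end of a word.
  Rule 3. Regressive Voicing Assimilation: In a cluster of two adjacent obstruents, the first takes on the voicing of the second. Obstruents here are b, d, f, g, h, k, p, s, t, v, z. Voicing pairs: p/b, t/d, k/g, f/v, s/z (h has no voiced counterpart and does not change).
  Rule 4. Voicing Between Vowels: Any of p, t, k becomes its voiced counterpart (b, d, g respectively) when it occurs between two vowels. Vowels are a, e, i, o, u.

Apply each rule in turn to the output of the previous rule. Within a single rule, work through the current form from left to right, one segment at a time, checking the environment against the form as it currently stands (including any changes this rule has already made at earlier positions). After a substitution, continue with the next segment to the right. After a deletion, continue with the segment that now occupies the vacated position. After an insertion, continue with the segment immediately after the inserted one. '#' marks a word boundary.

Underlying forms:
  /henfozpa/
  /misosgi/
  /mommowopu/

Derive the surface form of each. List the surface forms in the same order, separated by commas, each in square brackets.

[henfospa], [misozge], [mommowobo]

/henfozpa/:
  Rule 1 Word-Final Devoicing: no change — [henfozpa]
  Rule 2 Final Vowel Lowering: no change — [henfozpa]
  Rule 3 Regressive Voicing Assimilation: [henfozpa] → [henfospa]
  Rule 4 Voicing Between Vowels: no change — [henfospa]
/misosgi/:
  Rule 1 Word-Final Devoicing: no change — [misosgi]
  Rule 2 Final Vowel Lowering: [misosgi] → [misosge]
  Rule 3 Regressive Voicing Assimilation: [misosge] → [misozge]
  Rule 4 Voicing Between Vowels: no change — [misozge]
/mommowopu/:
  Rule 1 Word-Final Devoicing: no change — [mommowopu]
  Rule 2 Final Vowel Lowering: [mommowopu] → [mommowopo]
  Rule 3 Regressive Voicing Assimilation: no change — [mommowopo]
  Rule 4 Voicing Between Vowels: [mommowopo] → [mommowobo]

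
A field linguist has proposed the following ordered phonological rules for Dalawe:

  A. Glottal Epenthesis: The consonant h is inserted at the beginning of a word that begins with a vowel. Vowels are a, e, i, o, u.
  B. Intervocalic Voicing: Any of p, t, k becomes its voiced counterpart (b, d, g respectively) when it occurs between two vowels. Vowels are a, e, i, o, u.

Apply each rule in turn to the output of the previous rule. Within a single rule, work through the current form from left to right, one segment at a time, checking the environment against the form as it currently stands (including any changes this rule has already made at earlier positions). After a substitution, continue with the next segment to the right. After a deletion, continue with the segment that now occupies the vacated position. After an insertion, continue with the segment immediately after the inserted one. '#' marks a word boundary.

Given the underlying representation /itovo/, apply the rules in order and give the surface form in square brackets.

A Glottal Epenthesis: [itovo] → [hitovo]
B Intervocalic Voicing: [hitovo] → [hidovo]

[hidovo]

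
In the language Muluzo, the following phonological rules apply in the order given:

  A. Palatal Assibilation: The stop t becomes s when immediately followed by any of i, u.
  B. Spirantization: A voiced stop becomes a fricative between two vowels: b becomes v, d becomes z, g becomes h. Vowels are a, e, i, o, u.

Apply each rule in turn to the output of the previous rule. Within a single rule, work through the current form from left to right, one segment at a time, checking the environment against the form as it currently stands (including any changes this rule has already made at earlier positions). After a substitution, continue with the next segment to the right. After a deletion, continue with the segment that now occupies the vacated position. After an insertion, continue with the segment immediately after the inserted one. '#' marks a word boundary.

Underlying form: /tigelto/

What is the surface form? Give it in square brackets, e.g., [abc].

[sihelto]

A Palatal Assibilation: [tigelto] → [sigelto]
B Spirantization: [sigelto] → [sihelto]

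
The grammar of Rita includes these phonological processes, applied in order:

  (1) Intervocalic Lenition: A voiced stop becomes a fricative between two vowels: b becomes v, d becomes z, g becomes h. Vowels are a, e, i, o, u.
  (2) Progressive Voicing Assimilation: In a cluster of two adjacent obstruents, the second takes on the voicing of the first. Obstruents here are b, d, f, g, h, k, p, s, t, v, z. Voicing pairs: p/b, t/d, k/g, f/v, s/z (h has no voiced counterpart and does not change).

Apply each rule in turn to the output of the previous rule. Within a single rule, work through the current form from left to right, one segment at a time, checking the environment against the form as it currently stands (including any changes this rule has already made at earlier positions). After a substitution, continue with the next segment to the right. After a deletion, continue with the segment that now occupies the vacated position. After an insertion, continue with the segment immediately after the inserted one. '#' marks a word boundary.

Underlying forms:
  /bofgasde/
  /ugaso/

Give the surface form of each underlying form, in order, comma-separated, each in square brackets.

/bofgasde/:
  (1) Intervocalic Lenition: no change — [bofgasde]
  (2) Progressive Voicing Assimilation: [bofgasde] → [bofkaste]
/ugaso/:
  (1) Intervocalic Lenition: [ugaso] → [uhaso]
  (2) Progressive Voicing Assimilation: no change — [uhaso]

[bofkaste], [uhaso]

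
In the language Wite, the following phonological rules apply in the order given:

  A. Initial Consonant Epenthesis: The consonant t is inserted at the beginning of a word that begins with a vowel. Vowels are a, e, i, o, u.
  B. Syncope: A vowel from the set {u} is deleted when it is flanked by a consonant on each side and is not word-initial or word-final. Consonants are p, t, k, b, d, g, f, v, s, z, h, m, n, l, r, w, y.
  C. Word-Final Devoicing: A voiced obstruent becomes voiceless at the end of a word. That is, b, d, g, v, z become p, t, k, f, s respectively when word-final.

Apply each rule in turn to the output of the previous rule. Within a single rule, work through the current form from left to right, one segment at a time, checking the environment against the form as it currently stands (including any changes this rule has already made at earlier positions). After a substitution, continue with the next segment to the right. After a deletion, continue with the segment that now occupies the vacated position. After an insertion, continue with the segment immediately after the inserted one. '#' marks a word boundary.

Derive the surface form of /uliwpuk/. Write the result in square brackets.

[tliwpk]

A Initial Consonant Epenthesis: [uliwpuk] → [tuliwpuk]
B Syncope: [tuliwpuk] → [tliwpk]
C Word-Final Devoicing: no change — [tliwpk]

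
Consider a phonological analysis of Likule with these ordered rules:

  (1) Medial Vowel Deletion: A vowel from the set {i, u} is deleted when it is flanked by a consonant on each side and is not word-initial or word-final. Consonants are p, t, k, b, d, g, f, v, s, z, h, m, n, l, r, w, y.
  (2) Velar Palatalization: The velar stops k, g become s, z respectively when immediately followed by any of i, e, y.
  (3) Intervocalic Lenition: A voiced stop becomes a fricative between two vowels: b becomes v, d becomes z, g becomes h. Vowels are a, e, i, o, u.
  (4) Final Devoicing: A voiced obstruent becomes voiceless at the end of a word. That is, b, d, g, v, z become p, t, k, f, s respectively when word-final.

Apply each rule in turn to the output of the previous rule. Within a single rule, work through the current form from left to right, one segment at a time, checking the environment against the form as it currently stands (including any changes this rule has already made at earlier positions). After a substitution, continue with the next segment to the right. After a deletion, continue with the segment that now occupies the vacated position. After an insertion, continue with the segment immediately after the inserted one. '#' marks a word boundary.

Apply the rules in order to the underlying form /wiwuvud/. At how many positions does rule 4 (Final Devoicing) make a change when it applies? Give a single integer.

1

(1) Medial Vowel Deletion: [wiwuvud] → [wwvd]
(2) Velar Palatalization: no change — [wwvd]
(3) Intervocalic Lenition: no change — [wwvd]
(4) Final Devoicing: [wwvd] → [wwvt]
Rule 4 changed 1 position(s).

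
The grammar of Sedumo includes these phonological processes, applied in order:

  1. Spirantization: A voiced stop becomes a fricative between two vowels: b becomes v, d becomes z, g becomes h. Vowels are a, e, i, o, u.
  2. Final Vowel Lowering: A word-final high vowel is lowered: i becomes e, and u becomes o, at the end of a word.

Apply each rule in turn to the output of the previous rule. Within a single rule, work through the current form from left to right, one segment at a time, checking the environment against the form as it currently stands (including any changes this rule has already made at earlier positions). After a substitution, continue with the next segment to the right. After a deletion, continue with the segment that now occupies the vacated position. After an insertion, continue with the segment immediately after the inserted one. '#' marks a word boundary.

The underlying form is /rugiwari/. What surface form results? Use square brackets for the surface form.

[ruhiware]

1 Spirantization: [rugiwari] → [ruhiwari]
2 Final Vowel Lowering: [ruhiwari] → [ruhiware]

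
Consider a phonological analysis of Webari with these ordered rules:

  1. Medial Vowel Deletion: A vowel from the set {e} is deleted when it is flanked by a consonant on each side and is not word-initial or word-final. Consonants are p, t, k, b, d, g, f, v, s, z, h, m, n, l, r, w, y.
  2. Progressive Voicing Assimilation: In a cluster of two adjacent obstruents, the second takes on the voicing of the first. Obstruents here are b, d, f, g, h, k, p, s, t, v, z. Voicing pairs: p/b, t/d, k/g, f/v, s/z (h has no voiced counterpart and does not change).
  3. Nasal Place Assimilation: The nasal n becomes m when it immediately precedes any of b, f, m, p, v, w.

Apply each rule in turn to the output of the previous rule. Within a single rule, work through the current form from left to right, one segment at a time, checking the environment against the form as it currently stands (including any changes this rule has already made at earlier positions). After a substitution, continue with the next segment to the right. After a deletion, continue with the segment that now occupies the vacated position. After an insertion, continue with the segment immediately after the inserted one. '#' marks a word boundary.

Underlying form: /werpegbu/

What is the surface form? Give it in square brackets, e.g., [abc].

1 Medial Vowel Deletion: [werpegbu] → [wrpgbu]
2 Progressive Voicing Assimilation: [wrpgbu] → [wrpkpu]
3 Nasal Place Assimilation: no change — [wrpkpu]

[wrpkpu]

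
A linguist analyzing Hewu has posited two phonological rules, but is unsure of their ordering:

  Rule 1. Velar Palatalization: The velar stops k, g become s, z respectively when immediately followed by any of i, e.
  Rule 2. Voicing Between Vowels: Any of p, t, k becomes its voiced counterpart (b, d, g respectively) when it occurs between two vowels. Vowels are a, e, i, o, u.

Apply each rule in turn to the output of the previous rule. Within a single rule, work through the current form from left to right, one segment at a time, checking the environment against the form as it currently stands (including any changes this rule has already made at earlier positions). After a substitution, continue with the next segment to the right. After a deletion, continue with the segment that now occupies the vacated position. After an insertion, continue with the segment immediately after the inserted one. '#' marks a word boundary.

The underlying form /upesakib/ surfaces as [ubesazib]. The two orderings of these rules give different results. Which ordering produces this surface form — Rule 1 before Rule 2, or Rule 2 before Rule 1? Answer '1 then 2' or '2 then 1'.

2 then 1

Order 1 then 2:
  1 Velar Palatalization: [upesakib] → [upesasib]
  2 Voicing Between Vowels: [upesasib] → [ubesasib]
  result: [ubesasib]
Order 2 then 1:
  2 Voicing Between Vowels: [upesakib] → [ubesagib]
  1 Velar Palatalization: [ubesagib] → [ubesazib]
  result: [ubesazib]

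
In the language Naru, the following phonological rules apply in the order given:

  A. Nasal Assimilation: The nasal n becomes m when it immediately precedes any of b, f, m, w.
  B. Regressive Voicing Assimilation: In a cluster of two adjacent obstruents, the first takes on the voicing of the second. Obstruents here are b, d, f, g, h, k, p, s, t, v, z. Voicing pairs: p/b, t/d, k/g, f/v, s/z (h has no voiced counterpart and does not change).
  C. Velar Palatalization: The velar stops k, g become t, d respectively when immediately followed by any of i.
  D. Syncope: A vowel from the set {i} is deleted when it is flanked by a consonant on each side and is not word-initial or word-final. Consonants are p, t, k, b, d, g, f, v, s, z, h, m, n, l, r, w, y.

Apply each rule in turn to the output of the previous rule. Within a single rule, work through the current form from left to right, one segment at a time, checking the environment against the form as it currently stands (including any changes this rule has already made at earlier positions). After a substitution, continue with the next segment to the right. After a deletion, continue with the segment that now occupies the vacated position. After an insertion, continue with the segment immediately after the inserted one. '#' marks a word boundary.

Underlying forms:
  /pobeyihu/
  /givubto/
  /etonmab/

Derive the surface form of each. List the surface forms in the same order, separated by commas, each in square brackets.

/pobeyihu/:
  A Nasal Assimilation: no change — [pobeyihu]
  B Regressive Voicing Assimilation: no change — [pobeyihu]
  C Velar Palatalization: no change — [pobeyihu]
  D Syncope: [pobeyihu] → [pobeyhu]
/givubto/:
  A Nasal Assimilation: no change — [givubto]
  B Regressive Voicing Assimilation: [givubto] → [givupto]
  C Velar Palatalization: [givupto] → [divupto]
  D Syncope: [divupto] → [dvupto]
/etonmab/:
  A Nasal Assimilation: [etonmab] → [etommab]
  B Regressive Voicing Assimilation: no change — [etommab]
  C Velar Palatalization: no change — [etommab]
  D Syncope: no change — [etommab]

[pobeyhu], [dvupto], [etommab]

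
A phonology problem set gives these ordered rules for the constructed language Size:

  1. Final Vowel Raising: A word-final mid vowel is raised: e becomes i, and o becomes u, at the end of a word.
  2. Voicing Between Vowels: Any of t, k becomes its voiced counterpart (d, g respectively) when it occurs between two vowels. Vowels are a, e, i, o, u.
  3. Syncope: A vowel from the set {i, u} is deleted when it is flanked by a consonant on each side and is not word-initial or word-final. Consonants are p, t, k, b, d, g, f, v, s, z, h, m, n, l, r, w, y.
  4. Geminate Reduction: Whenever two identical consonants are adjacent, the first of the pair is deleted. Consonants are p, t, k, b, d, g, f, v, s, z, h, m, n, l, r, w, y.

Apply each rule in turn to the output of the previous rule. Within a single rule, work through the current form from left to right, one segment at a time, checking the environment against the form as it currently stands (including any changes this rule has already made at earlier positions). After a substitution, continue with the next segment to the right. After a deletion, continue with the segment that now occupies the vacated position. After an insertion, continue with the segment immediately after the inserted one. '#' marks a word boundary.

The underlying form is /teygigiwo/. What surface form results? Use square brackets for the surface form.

[teygwu]

1 Final Vowel Raising: [teygigiwo] → [teygigiwu]
2 Voicing Between Vowels: no change — [teygigiwu]
3 Syncope: [teygigiwu] → [teyggwu]
4 Geminate Reduction: [teyggwu] → [teygwu]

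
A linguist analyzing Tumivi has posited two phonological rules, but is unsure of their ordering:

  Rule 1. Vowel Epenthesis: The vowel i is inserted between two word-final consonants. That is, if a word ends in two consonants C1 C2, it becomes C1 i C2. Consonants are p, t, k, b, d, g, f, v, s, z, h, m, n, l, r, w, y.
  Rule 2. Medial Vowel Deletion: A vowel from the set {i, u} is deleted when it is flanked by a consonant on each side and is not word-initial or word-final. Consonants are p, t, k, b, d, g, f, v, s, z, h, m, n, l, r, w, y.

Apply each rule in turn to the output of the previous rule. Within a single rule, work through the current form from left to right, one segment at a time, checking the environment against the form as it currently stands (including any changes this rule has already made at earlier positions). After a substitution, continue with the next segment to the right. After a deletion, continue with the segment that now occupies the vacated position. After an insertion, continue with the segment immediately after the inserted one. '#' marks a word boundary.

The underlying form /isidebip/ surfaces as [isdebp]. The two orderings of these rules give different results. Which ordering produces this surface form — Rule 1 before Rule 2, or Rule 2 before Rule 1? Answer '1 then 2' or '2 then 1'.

Order 1 then 2:
  1 Vowel Epenthesis: no change — [isidebip]
  2 Medial Vowel Deletion: [isidebip] → [isdebp]
  result: [isdebp]
Order 2 then 1:
  2 Medial Vowel Deletion: [isidebip] → [isdebp]
  1 Vowel Epenthesis: [isdebp] → [isdebip]
  result: [isdebip]

1 then 2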